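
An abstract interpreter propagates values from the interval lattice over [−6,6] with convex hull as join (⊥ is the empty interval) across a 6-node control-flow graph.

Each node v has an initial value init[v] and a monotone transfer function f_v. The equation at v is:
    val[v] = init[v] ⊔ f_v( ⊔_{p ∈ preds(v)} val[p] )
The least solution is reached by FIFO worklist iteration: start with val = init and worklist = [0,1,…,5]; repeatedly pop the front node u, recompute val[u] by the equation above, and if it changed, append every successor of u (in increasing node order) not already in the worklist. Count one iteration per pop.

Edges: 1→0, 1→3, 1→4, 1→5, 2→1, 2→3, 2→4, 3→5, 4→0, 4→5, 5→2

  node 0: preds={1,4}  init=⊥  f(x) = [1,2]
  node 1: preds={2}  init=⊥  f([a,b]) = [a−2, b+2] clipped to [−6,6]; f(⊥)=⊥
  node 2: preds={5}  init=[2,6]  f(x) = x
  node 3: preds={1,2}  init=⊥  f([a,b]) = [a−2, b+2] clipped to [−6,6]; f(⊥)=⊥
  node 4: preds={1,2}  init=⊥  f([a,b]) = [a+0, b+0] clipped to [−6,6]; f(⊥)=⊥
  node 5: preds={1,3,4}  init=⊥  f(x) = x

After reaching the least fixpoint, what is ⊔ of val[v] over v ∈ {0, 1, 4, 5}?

[-6,6]

Trace (19 dequeues):
  [1] u=0 | in ⊥ | out [1,2] | prev ⊥ | push {}
  [2] u=1 | in [2,6] | out [0,6] | prev ⊥ | push {0}
  [3] u=2 | in ⊥ | out [2,6] | ==
  [4] u=3 | in [0,6] | out [-2,6] | prev ⊥ | push {}
  [5] u=4 | in [0,6] | out [0,6] | prev ⊥ | push {}
  [6] u=5 | in [-2,6] | out [-2,6] | prev ⊥ | push {2}
  [7] u=0 | in [0,6] | out [1,2] | ==
  [8] u=2 | in [-2,6] | out [-2,6] | prev [2,6] | push {1,3,4}
  [9] u=1 | in [-2,6] | out [-4,6] | prev [0,6] | push {0,5}
  [10] u=3 | in [-4,6] | out [-6,6] | prev [-2,6] | push {}
  [11] u=4 | in [-4,6] | out [-4,6] | prev [0,6] | push {}
  [12] u=0 | in [-4,6] | out [1,2] | ==
  [13] u=5 | in [-6,6] | out [-6,6] | prev [-2,6] | push {2}
  [14] u=2 | in [-6,6] | out [-6,6] | prev [-2,6] | push {1,3,4}
  [15] u=1 | in [-6,6] | out [-6,6] | prev [-4,6] | push {0,5}
  [16] u=3 | in [-6,6] | out [-6,6] | ==
  [17] u=4 | in [-6,6] | out [-6,6] | prev [-4,6] | push {}
  [18] u=0 | in [-6,6] | out [1,2] | ==
  [19] u=5 | in [-6,6] | out [-6,6] | ==

Converged values:
  [0] [1,2]
  [1] [-6,6]
  [2] [-6,6]
  [3] [-6,6]
  [4] [-6,6]
  [5] [-6,6]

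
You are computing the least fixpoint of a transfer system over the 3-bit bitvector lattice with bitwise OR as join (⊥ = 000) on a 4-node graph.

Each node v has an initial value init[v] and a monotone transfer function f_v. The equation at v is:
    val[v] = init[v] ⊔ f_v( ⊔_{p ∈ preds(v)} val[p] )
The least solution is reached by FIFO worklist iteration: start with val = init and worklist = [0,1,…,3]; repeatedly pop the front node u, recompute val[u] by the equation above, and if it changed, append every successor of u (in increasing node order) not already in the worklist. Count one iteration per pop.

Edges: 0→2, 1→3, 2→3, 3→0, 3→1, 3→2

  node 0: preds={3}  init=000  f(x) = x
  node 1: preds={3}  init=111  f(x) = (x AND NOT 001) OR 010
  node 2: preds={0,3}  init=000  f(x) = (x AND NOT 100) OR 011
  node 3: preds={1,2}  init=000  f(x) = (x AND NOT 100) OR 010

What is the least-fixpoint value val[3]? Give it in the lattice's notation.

011

Trace (7 dequeues):
  [1] u=0 | in 000 | out 000 | ==
  [2] u=1 | in 000 | out 111 | ==
  [3] u=2 | in 000 | out 011 | prev 000 | push {}
  [4] u=3 | in 111 | out 011 | prev 000 | push {0,1,2}
  [5] u=0 | in 011 | out 011 | prev 000 | push {}
  [6] u=1 | in 011 | out 111 | ==
  [7] u=2 | in 011 | out 011 | ==

Converged values:
  [0] 011
  [1] 111
  [2] 011
  [3] 011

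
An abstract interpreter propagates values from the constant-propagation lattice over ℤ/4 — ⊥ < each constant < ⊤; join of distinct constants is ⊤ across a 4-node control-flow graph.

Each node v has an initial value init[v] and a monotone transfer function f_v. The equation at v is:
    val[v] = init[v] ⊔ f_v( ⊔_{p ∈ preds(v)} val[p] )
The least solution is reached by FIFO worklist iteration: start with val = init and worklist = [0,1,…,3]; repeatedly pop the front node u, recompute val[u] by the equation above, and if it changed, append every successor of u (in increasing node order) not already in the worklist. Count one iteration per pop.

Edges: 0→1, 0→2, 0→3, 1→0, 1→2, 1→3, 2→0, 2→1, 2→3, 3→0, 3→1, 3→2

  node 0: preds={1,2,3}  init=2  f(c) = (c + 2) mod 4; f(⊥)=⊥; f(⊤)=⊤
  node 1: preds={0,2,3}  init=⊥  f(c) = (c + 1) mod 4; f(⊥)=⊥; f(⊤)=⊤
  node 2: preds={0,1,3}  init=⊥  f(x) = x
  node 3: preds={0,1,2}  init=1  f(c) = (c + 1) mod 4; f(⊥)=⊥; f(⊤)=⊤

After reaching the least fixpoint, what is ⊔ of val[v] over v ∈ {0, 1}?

Trace (7 dequeues):
  [1] u=0 | in 1 | out ⊤ | prev 2 | push {}
  [2] u=1 | in ⊤ | out ⊤ | prev ⊥ | push {0}
  [3] u=2 | in ⊤ | out ⊤ | prev ⊥ | push {1}
  [4] u=3 | in ⊤ | out ⊤ | prev 1 | push {2}
  [5] u=0 | in ⊤ | out ⊤ | ==
  [6] u=1 | in ⊤ | out ⊤ | ==
  [7] u=2 | in ⊤ | out ⊤ | ==

Converged values:
  [0] ⊤
  [1] ⊤
  [2] ⊤
  [3] ⊤

⊤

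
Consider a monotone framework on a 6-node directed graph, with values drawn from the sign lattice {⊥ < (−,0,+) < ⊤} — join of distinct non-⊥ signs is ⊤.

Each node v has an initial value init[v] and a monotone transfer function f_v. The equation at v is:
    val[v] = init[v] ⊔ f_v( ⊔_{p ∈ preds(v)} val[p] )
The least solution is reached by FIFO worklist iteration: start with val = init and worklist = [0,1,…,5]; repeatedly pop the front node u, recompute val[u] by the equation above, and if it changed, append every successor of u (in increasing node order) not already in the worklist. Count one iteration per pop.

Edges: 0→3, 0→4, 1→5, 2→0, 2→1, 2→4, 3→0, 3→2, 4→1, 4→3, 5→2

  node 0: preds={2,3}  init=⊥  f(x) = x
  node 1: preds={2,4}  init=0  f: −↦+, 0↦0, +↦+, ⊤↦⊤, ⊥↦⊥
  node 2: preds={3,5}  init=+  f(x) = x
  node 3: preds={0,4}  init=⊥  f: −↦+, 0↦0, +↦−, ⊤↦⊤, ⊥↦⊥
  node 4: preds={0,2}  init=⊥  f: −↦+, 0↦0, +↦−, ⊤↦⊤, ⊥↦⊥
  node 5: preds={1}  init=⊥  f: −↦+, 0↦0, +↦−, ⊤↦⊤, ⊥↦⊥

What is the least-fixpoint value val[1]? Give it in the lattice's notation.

Iteration log — 15 steps:
  step 1. node 0  ⊔preds=+  new=+  old=⊥  +wl: 
  step 2. node 1  ⊔preds=+  new=⊤  old=0  +wl: 
  step 3. node 2  ⊔preds=⊥  new=+  stable
  step 4. node 3  ⊔preds=+  new=−  old=⊥  +wl: 0,2
  step 5. node 4  ⊔preds=+  new=−  old=⊥  +wl: 1,3
  step 6. node 5  ⊔preds=⊤  new=⊤  old=⊥  +wl: 
  step 7. node 0  ⊔preds=⊤  new=⊤  old=+  +wl: 4
  step 8. node 2  ⊔preds=⊤  new=⊤  old=+  +wl: 0
  step 9. node 1  ⊔preds=⊤  new=⊤  stable
  step 10. node 3  ⊔preds=⊤  new=⊤  old=−  +wl: 2
  step 11. node 4  ⊔preds=⊤  new=⊤  old=−  +wl: 1,3
  step 12. node 0  ⊔preds=⊤  new=⊤  stable
  step 13. node 2  ⊔preds=⊤  new=⊤  stable
  step 14. node 1  ⊔preds=⊤  new=⊤  stable
  step 15. node 3  ⊔preds=⊤  new=⊤  stable

Least fixpoint reached:
  node 0: ⊤
  node 1: ⊤
  node 2: ⊤
  node 3: ⊤
  node 4: ⊤
  node 5: ⊤

⊤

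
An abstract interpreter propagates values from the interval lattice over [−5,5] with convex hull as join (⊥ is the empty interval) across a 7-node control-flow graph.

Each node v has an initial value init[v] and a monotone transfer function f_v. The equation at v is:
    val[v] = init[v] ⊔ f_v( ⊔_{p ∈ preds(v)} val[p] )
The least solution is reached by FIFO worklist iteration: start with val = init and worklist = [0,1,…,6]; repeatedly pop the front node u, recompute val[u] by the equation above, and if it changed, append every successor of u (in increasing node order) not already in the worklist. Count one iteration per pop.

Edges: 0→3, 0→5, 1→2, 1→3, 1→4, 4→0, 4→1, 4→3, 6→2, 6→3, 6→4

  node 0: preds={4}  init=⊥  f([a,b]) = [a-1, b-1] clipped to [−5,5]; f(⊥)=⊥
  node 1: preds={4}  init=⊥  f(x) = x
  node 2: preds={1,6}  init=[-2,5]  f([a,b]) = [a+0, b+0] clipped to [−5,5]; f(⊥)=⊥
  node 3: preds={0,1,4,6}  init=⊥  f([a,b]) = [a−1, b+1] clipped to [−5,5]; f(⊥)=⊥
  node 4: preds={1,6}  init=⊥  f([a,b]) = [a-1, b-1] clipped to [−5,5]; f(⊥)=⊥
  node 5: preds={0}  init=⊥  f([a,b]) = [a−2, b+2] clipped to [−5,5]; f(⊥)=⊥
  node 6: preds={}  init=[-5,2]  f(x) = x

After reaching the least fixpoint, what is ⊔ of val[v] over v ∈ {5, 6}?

[-5,2]

Iteration log — 13 steps:
  step 1. node 0  ⊔preds=⊥  new=⊥  stable
  step 2. node 1  ⊔preds=⊥  new=⊥  stable
  step 3. node 2  ⊔preds=[-5,2]  new=[-5,5]  old=[-2,5]  +wl: 
  step 4. node 3  ⊔preds=[-5,2]  new=[-5,3]  old=⊥  +wl: 
  step 5. node 4  ⊔preds=[-5,2]  new=[-5,1]  old=⊥  +wl: 0,1,3
  step 6. node 5  ⊔preds=⊥  new=⊥  stable
  step 7. node 6  ⊔preds=⊥  new=[-5,2]  stable
  step 8. node 0  ⊔preds=[-5,1]  new=[-5,0]  old=⊥  +wl: 5
  step 9. node 1  ⊔preds=[-5,1]  new=[-5,1]  old=⊥  +wl: 2,4
  step 10. node 3  ⊔preds=[-5,2]  new=[-5,3]  stable
  step 11. node 5  ⊔preds=[-5,0]  new=[-5,2]  old=⊥  +wl: 
  step 12. node 2  ⊔preds=[-5,2]  new=[-5,5]  stable
  step 13. node 4  ⊔preds=[-5,2]  new=[-5,1]  stable

Least fixpoint reached:
  node 0: [-5,0]
  node 1: [-5,1]
  node 2: [-5,5]
  node 3: [-5,3]
  node 4: [-5,1]
  node 5: [-5,2]
  node 6: [-5,2]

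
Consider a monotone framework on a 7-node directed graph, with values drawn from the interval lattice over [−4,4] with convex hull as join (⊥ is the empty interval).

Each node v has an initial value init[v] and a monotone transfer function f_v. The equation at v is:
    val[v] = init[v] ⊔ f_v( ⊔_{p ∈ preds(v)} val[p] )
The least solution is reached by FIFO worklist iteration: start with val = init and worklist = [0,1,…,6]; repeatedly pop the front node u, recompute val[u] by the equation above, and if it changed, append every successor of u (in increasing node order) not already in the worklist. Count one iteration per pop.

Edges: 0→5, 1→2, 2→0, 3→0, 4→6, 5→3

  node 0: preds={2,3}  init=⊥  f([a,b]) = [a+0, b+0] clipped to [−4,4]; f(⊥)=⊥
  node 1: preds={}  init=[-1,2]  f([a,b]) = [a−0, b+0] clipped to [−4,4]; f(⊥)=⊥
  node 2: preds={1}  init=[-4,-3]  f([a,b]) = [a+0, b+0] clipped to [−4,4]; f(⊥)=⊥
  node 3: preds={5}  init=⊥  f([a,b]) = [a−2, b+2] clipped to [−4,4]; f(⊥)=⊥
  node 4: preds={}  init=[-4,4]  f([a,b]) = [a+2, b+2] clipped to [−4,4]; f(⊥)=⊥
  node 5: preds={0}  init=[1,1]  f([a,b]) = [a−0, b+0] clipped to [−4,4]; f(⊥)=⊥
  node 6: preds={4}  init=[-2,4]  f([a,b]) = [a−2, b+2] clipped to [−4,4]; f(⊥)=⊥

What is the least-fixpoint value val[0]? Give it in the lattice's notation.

[-4,4]

Trace (15 dequeues):
  [1] u=0 | in [-4,-3] | out [-4,-3] | prev ⊥ | push {}
  [2] u=1 | in ⊥ | out [-1,2] | ==
  [3] u=2 | in [-1,2] | out [-4,2] | prev [-4,-3] | push {0}
  [4] u=3 | in [1,1] | out [-1,3] | prev ⊥ | push {}
  [5] u=4 | in ⊥ | out [-4,4] | ==
  [6] u=5 | in [-4,-3] | out [-4,1] | prev [1,1] | push {3}
  [7] u=6 | in [-4,4] | out [-4,4] | prev [-2,4] | push {}
  [8] u=0 | in [-4,3] | out [-4,3] | prev [-4,-3] | push {5}
  [9] u=3 | in [-4,1] | out [-4,3] | prev [-1,3] | push {0}
  [10] u=5 | in [-4,3] | out [-4,3] | prev [-4,1] | push {3}
  [11] u=0 | in [-4,3] | out [-4,3] | ==
  [12] u=3 | in [-4,3] | out [-4,4] | prev [-4,3] | push {0}
  [13] u=0 | in [-4,4] | out [-4,4] | prev [-4,3] | push {5}
  [14] u=5 | in [-4,4] | out [-4,4] | prev [-4,3] | push {3}
  [15] u=3 | in [-4,4] | out [-4,4] | ==

Converged values:
  [0] [-4,4]
  [1] [-1,2]
  [2] [-4,2]
  [3] [-4,4]
  [4] [-4,4]
  [5] [-4,4]
  [6] [-4,4]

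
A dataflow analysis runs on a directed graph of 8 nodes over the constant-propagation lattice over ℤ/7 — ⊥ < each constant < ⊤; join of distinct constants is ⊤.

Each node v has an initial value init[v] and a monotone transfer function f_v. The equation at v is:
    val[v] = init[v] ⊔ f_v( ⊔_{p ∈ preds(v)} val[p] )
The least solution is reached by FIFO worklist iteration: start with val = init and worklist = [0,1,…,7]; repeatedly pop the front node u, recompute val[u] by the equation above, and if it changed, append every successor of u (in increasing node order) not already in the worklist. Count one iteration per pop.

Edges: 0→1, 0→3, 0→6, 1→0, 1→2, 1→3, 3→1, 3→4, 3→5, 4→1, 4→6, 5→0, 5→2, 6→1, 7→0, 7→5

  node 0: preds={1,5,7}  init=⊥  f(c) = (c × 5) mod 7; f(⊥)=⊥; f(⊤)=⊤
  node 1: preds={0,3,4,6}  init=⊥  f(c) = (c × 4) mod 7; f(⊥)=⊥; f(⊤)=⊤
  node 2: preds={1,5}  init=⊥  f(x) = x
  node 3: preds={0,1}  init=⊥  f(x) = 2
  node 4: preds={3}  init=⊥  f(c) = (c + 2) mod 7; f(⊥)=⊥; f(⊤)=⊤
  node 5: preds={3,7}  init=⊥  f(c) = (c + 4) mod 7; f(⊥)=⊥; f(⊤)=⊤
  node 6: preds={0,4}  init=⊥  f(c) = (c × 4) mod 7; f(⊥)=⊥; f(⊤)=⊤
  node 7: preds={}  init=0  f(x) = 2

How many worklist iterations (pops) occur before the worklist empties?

15

Trace (15 dequeues):
  [1] u=0 | in 0 | out 0 | prev ⊥ | push {}
  [2] u=1 | in 0 | out 0 | prev ⊥ | push {0}
  [3] u=2 | in 0 | out 0 | prev ⊥ | push {}
  [4] u=3 | in 0 | out 2 | prev ⊥ | push {1}
  [5] u=4 | in 2 | out 4 | prev ⊥ | push {}
  [6] u=5 | in ⊤ | out ⊤ | prev ⊥ | push {2}
  [7] u=6 | in ⊤ | out ⊤ | prev ⊥ | push {}
  [8] u=7 | in ⊥ | out ⊤ | prev 0 | push {5}
  [9] u=0 | in ⊤ | out ⊤ | prev 0 | push {3,6}
  [10] u=1 | in ⊤ | out ⊤ | prev 0 | push {0}
  [11] u=2 | in ⊤ | out ⊤ | prev 0 | push {}
  [12] u=5 | in ⊤ | out ⊤ | ==
  [13] u=3 | in ⊤ | out 2 | ==
  [14] u=6 | in ⊤ | out ⊤ | ==
  [15] u=0 | in ⊤ | out ⊤ | ==

Converged values:
  [0] ⊤
  [1] ⊤
  [2] ⊤
  [3] 2
  [4] 4
  [5] ⊤
  [6] ⊤
  [7] ⊤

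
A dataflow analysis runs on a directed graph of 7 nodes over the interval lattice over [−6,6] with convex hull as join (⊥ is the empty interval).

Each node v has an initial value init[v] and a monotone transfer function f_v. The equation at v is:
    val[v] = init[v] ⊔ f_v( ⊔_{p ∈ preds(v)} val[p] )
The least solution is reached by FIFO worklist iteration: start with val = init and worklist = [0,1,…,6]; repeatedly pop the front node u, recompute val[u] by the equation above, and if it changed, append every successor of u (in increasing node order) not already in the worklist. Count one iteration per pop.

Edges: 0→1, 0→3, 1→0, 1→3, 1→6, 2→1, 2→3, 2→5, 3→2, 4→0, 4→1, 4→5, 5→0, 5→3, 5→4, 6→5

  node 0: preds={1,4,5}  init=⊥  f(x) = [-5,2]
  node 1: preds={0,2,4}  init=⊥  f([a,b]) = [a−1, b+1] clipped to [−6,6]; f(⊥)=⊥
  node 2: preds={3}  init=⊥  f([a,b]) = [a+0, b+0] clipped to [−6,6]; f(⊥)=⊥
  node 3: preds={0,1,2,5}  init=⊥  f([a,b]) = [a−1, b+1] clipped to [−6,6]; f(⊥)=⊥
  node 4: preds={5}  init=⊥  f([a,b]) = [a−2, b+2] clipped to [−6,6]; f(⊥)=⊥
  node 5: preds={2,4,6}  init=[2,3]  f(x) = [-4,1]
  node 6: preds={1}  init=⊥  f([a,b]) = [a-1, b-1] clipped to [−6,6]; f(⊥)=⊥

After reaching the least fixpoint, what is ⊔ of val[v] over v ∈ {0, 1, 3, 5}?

Worklist (19 pops):
  #1 pop 0: in=[2,3] → [-5,2] (was ⊥); enqueue []
  #2 pop 1: in=[-5,2] → [-6,3] (was ⊥); enqueue [0]
  #3 pop 2: in=⊥ → ⊥ (no change)
  #4 pop 3: in=[-6,3] → [-6,4] (was ⊥); enqueue [2]
  #5 pop 4: in=[2,3] → [0,5] (was ⊥); enqueue [1]
  #6 pop 5: in=[0,5] → [-4,3] (was [2,3]); enqueue [3,4]
  #7 pop 6: in=[-6,3] → [-6,2] (was ⊥); enqueue [5]
  #8 pop 0: in=[-6,5] → [-5,2] (no change)
  #9 pop 2: in=[-6,4] → [-6,4] (was ⊥); enqueue []
  #10 pop 1: in=[-6,5] → [-6,6] (was [-6,3]); enqueue [0,6]
  #11 pop 3: in=[-6,6] → [-6,6] (was [-6,4]); enqueue [2]
  #12 pop 4: in=[-4,3] → [-6,5] (was [0,5]); enqueue [1]
  #13 pop 5: in=[-6,5] → [-4,3] (no change)
  #14 pop 0: in=[-6,6] → [-5,2] (no change)
  #15 pop 6: in=[-6,6] → [-6,5] (was [-6,2]); enqueue [5]
  #16 pop 2: in=[-6,6] → [-6,6] (was [-6,4]); enqueue [3]
  #17 pop 1: in=[-6,6] → [-6,6] (no change)
  #18 pop 5: in=[-6,6] → [-4,3] (no change)
  #19 pop 3: in=[-6,6] → [-6,6] (no change)

Fixpoint:
  val[0] = [-5,2]
  val[1] = [-6,6]
  val[2] = [-6,6]
  val[3] = [-6,6]
  val[4] = [-6,5]
  val[5] = [-4,3]
  val[6] = [-6,5]

[-6,6]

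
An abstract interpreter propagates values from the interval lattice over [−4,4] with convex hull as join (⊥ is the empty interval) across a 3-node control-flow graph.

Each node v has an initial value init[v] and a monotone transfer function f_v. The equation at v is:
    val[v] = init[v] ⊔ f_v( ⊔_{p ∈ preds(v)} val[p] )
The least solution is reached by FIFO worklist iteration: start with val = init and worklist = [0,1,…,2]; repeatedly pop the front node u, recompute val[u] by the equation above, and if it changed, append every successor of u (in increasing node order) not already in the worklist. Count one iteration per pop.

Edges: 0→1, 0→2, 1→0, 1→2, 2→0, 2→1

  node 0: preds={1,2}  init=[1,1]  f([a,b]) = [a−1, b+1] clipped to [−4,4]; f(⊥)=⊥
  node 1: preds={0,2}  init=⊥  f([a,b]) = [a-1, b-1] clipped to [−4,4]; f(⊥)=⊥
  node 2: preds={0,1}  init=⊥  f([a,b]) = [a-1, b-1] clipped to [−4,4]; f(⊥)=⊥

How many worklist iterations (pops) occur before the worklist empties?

Worklist (10 pops):
  #1 pop 0: in=⊥ → [1,1] (no change)
  #2 pop 1: in=[1,1] → [0,0] (was ⊥); enqueue [0]
  #3 pop 2: in=[0,1] → [-1,0] (was ⊥); enqueue [1]
  #4 pop 0: in=[-1,0] → [-2,1] (was [1,1]); enqueue [2]
  #5 pop 1: in=[-2,1] → [-3,0] (was [0,0]); enqueue [0]
  #6 pop 2: in=[-3,1] → [-4,0] (was [-1,0]); enqueue [1]
  #7 pop 0: in=[-4,0] → [-4,1] (was [-2,1]); enqueue [2]
  #8 pop 1: in=[-4,1] → [-4,0] (was [-3,0]); enqueue [0]
  #9 pop 2: in=[-4,1] → [-4,0] (no change)
  #10 pop 0: in=[-4,0] → [-4,1] (no change)

Fixpoint:
  val[0] = [-4,1]
  val[1] = [-4,0]
  val[2] = [-4,0]

10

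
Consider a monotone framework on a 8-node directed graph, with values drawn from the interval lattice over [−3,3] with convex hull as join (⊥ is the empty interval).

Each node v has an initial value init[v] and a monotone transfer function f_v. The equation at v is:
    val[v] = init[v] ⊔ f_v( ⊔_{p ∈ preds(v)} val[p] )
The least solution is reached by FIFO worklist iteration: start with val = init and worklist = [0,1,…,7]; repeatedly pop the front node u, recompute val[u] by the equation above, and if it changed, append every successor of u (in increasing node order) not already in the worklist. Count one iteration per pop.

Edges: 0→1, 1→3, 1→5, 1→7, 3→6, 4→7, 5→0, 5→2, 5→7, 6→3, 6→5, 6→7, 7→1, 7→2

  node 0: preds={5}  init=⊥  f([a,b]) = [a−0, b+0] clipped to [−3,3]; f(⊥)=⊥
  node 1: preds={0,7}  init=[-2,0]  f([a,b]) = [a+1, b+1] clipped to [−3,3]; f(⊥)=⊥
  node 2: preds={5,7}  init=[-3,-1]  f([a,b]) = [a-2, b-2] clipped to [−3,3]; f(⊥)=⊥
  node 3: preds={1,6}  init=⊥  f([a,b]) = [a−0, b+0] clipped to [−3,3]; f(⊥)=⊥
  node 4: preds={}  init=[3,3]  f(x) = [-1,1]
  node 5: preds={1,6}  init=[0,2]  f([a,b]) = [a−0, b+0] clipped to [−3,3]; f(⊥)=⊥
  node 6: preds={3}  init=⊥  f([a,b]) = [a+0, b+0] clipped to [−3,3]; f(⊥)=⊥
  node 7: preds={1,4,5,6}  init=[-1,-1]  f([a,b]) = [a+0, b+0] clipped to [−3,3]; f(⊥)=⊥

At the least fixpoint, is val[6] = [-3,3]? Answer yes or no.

Worklist (13 pops):
  #1 pop 0: in=[0,2] → [0,2] (was ⊥); enqueue []
  #2 pop 1: in=[-1,2] → [-2,3] (was [-2,0]); enqueue []
  #3 pop 2: in=[-1,2] → [-3,0] (was [-3,-1]); enqueue []
  #4 pop 3: in=[-2,3] → [-2,3] (was ⊥); enqueue []
  #5 pop 4: in=⊥ → [-1,3] (was [3,3]); enqueue []
  #6 pop 5: in=[-2,3] → [-2,3] (was [0,2]); enqueue [0,2]
  #7 pop 6: in=[-2,3] → [-2,3] (was ⊥); enqueue [3,5]
  #8 pop 7: in=[-2,3] → [-2,3] (was [-1,-1]); enqueue [1]
  #9 pop 0: in=[-2,3] → [-2,3] (was [0,2]); enqueue []
  #10 pop 2: in=[-2,3] → [-3,1] (was [-3,0]); enqueue []
  #11 pop 3: in=[-2,3] → [-2,3] (no change)
  #12 pop 5: in=[-2,3] → [-2,3] (no change)
  #13 pop 1: in=[-2,3] → [-2,3] (no change)

Fixpoint:
  val[0] = [-2,3]
  val[1] = [-2,3]
  val[2] = [-3,1]
  val[3] = [-2,3]
  val[4] = [-1,3]
  val[5] = [-2,3]
  val[6] = [-2,3]
  val[7] = [-2,3]

no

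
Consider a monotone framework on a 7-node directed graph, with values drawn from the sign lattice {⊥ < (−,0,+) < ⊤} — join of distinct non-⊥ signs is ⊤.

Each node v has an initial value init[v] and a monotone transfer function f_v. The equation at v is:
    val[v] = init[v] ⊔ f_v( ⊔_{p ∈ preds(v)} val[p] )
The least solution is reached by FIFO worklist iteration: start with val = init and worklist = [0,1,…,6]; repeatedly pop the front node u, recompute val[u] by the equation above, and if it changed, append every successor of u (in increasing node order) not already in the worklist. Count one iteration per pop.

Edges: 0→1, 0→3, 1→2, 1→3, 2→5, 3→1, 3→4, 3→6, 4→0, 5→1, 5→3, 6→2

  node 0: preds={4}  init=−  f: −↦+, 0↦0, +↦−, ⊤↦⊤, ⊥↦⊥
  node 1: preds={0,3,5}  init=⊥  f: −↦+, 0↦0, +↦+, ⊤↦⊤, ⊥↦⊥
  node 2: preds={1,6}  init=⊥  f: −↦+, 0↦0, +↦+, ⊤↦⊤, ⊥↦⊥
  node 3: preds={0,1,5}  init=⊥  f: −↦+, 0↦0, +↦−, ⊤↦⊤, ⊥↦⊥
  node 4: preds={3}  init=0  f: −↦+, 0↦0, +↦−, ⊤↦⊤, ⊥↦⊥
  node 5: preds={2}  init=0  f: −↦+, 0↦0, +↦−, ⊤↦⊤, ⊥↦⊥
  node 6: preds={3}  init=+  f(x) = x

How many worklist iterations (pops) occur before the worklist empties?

Iteration log — 11 steps:
  step 1. node 0  ⊔preds=0  new=⊤  old=−  +wl: 
  step 2. node 1  ⊔preds=⊤  new=⊤  old=⊥  +wl: 
  step 3. node 2  ⊔preds=⊤  new=⊤  old=⊥  +wl: 
  step 4. node 3  ⊔preds=⊤  new=⊤  old=⊥  +wl: 1
  step 5. node 4  ⊔preds=⊤  new=⊤  old=0  +wl: 0
  step 6. node 5  ⊔preds=⊤  new=⊤  old=0  +wl: 3
  step 7. node 6  ⊔preds=⊤  new=⊤  old=+  +wl: 2
  step 8. node 1  ⊔preds=⊤  new=⊤  stable
  step 9. node 0  ⊔preds=⊤  new=⊤  stable
  step 10. node 3  ⊔preds=⊤  new=⊤  stable
  step 11. node 2  ⊔preds=⊤  new=⊤  stable

Least fixpoint reached:
  node 0: ⊤
  node 1: ⊤
  node 2: ⊤
  node 3: ⊤
  node 4: ⊤
  node 5: ⊤
  node 6: ⊤

11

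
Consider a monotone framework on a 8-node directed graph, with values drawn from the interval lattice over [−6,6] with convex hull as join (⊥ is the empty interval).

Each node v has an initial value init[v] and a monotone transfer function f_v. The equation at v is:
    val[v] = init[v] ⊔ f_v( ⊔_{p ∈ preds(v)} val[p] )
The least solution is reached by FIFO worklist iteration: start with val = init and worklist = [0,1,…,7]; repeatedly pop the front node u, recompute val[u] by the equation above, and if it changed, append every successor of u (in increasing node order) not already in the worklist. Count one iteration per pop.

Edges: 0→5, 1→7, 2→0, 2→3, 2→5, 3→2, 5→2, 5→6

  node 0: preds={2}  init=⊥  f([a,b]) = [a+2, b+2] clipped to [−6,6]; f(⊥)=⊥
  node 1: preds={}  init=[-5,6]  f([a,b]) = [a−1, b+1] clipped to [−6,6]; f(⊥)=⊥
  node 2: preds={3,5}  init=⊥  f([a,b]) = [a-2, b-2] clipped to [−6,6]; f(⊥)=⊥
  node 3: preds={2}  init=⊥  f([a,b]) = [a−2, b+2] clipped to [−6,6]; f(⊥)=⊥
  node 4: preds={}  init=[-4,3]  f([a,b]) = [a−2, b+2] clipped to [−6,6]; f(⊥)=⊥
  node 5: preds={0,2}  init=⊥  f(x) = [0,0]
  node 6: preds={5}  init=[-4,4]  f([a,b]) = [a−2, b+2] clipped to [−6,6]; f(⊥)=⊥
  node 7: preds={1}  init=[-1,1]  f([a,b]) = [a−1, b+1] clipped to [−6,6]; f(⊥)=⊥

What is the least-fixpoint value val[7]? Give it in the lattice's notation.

Worklist (17 pops):
  #1 pop 0: in=⊥ → ⊥ (no change)
  #2 pop 1: in=⊥ → [-5,6] (no change)
  #3 pop 2: in=⊥ → ⊥ (no change)
  #4 pop 3: in=⊥ → ⊥ (no change)
  #5 pop 4: in=⊥ → [-4,3] (no change)
  #6 pop 5: in=⊥ → [0,0] (was ⊥); enqueue [2]
  #7 pop 6: in=[0,0] → [-4,4] (no change)
  #8 pop 7: in=[-5,6] → [-6,6] (was [-1,1]); enqueue []
  #9 pop 2: in=[0,0] → [-2,-2] (was ⊥); enqueue [0,3,5]
  #10 pop 0: in=[-2,-2] → [0,0] (was ⊥); enqueue []
  #11 pop 3: in=[-2,-2] → [-4,0] (was ⊥); enqueue [2]
  #12 pop 5: in=[-2,0] → [0,0] (no change)
  #13 pop 2: in=[-4,0] → [-6,-2] (was [-2,-2]); enqueue [0,3,5]
  #14 pop 0: in=[-6,-2] → [-4,0] (was [0,0]); enqueue []
  #15 pop 3: in=[-6,-2] → [-6,0] (was [-4,0]); enqueue [2]
  #16 pop 5: in=[-6,0] → [0,0] (no change)
  #17 pop 2: in=[-6,0] → [-6,-2] (no change)

Fixpoint:
  val[0] = [-4,0]
  val[1] = [-5,6]
  val[2] = [-6,-2]
  val[3] = [-6,0]
  val[4] = [-4,3]
  val[5] = [0,0]
  val[6] = [-4,4]
  val[7] = [-6,6]

[-6,6]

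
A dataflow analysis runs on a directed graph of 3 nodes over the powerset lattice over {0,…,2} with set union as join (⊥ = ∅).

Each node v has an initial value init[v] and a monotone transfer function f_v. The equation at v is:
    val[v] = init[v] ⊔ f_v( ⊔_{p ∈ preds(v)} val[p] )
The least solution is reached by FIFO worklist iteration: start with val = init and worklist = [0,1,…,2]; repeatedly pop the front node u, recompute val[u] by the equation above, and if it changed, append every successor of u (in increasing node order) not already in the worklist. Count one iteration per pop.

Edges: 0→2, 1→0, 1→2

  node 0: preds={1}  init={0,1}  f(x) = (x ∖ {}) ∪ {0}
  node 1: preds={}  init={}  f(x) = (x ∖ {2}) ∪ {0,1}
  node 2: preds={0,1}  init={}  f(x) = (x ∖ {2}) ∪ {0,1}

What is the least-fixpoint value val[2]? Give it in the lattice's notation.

{0,1}

Trace (4 dequeues):
  [1] u=0 | in {} | out {0,1} | ==
  [2] u=1 | in {} | out {0,1} | prev {} | push {0}
  [3] u=2 | in {0,1} | out {0,1} | prev {} | push {}
  [4] u=0 | in {0,1} | out {0,1} | ==

Converged values:
  [0] {0,1}
  [1] {0,1}
  [2] {0,1}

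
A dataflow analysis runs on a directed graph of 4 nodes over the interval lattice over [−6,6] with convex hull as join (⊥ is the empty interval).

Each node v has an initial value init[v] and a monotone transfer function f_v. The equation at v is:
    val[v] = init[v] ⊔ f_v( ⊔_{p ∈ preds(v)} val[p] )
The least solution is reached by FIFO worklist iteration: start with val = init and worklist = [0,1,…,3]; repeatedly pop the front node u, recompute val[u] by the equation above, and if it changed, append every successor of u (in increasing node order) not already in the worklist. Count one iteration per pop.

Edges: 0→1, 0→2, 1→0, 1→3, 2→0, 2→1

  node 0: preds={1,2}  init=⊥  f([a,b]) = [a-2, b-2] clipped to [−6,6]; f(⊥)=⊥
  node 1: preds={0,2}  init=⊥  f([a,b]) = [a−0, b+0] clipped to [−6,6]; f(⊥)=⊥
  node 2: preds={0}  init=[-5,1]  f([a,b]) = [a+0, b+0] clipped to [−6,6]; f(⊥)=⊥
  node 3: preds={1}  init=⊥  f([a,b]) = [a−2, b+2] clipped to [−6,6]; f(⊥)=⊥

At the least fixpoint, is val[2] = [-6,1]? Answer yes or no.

Trace (6 dequeues):
  [1] u=0 | in [-5,1] | out [-6,-1] | prev ⊥ | push {}
  [2] u=1 | in [-6,1] | out [-6,1] | prev ⊥ | push {0}
  [3] u=2 | in [-6,-1] | out [-6,1] | prev [-5,1] | push {1}
  [4] u=3 | in [-6,1] | out [-6,3] | prev ⊥ | push {}
  [5] u=0 | in [-6,1] | out [-6,-1] | ==
  [6] u=1 | in [-6,1] | out [-6,1] | ==

Converged values:
  [0] [-6,-1]
  [1] [-6,1]
  [2] [-6,1]
  [3] [-6,3]

yes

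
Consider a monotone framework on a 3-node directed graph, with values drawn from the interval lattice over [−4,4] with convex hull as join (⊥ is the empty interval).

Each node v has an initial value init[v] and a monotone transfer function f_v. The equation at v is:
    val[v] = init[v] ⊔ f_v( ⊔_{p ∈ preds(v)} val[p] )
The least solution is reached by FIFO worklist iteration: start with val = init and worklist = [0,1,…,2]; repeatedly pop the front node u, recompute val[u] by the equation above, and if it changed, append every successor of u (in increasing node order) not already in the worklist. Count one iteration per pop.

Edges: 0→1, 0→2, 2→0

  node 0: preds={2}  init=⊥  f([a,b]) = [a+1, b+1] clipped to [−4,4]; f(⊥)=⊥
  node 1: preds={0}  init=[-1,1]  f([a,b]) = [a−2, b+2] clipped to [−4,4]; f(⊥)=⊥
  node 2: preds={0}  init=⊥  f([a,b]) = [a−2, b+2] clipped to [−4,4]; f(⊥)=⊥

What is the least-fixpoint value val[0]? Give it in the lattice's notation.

Trace (3 dequeues):
  [1] u=0 | in ⊥ | out ⊥ | ==
  [2] u=1 | in ⊥ | out [-1,1] | ==
  [3] u=2 | in ⊥ | out ⊥ | ==

Converged values:
  [0] ⊥
  [1] [-1,1]
  [2] ⊥

⊥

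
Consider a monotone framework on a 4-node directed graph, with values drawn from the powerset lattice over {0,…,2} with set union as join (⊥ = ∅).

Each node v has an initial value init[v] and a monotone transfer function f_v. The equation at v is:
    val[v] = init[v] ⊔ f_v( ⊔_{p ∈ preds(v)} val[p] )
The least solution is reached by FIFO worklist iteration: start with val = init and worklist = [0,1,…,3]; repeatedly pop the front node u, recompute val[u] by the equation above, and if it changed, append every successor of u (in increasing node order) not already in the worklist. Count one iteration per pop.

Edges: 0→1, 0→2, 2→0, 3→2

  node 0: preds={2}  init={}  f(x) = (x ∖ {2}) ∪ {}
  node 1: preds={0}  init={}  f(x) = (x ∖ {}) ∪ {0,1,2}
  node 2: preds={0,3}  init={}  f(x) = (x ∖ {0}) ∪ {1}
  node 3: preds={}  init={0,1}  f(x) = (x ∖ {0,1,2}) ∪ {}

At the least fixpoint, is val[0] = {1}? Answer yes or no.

Worklist (7 pops):
  #1 pop 0: in={} → {} (no change)
  #2 pop 1: in={} → {0,1,2} (was {}); enqueue []
  #3 pop 2: in={0,1} → {1} (was {}); enqueue [0]
  #4 pop 3: in={} → {0,1} (no change)
  #5 pop 0: in={1} → {1} (was {}); enqueue [1,2]
  #6 pop 1: in={1} → {0,1,2} (no change)
  #7 pop 2: in={0,1} → {1} (no change)

Fixpoint:
  val[0] = {1}
  val[1] = {0,1,2}
  val[2] = {1}
  val[3] = {0,1}

yes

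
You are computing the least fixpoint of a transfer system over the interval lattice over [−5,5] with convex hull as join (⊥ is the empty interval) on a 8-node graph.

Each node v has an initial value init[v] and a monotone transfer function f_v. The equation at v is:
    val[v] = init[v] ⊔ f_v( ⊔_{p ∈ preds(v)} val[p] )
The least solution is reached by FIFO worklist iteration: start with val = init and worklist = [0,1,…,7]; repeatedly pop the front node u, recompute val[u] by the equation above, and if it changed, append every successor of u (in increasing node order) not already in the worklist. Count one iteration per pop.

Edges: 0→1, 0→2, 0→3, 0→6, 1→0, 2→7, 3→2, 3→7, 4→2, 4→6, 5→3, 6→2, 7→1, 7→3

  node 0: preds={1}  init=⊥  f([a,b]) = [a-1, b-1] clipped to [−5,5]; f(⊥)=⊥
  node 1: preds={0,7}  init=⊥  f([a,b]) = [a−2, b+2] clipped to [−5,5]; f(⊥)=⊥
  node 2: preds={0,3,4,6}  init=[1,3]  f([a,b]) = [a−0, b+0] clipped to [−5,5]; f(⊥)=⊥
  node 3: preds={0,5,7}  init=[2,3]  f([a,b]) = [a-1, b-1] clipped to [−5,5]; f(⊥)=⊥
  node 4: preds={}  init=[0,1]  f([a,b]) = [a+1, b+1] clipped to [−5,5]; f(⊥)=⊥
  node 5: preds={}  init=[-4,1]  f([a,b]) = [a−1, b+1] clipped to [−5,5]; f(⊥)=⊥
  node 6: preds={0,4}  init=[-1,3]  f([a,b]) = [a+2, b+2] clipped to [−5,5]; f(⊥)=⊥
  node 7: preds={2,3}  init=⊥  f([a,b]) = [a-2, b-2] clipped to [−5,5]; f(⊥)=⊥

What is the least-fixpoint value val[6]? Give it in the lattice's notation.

[-3,5]

Iteration log — 31 steps:
  step 1. node 0  ⊔preds=⊥  new=⊥  stable
  step 2. node 1  ⊔preds=⊥  new=⊥  stable
  step 3. node 2  ⊔preds=[-1,3]  new=[-1,3]  old=[1,3]  +wl: 
  step 4. node 3  ⊔preds=[-4,1]  new=[-5,3]  old=[2,3]  +wl: 2
  step 5. node 4  ⊔preds=⊥  new=[0,1]  stable
  step 6. node 5  ⊔preds=⊥  new=[-4,1]  stable
  step 7. node 6  ⊔preds=[0,1]  new=[-1,3]  stable
  step 8. node 7  ⊔preds=[-5,3]  new=[-5,1]  old=⊥  +wl: 1,3
  step 9. node 2  ⊔preds=[-5,3]  new=[-5,3]  old=[-1,3]  +wl: 7
  step 10. node 1  ⊔preds=[-5,1]  new=[-5,3]  old=⊥  +wl: 0
  step 11. node 3  ⊔preds=[-5,1]  new=[-5,3]  stable
  step 12. node 7  ⊔preds=[-5,3]  new=[-5,1]  stable
  step 13. node 0  ⊔preds=[-5,3]  new=[-5,2]  old=⊥  +wl: 1,2,3,6
  step 14. node 1  ⊔preds=[-5,2]  new=[-5,4]  old=[-5,3]  +wl: 0
  step 15. node 2  ⊔preds=[-5,3]  new=[-5,3]  stable
  step 16. node 3  ⊔preds=[-5,2]  new=[-5,3]  stable
  step 17. node 6  ⊔preds=[-5,2]  new=[-3,4]  old=[-1,3]  +wl: 2
  step 18. node 0  ⊔preds=[-5,4]  new=[-5,3]  old=[-5,2]  +wl: 1,3,6
  step 19. node 2  ⊔preds=[-5,4]  new=[-5,4]  old=[-5,3]  +wl: 7
  step 20. node 1  ⊔preds=[-5,3]  new=[-5,5]  old=[-5,4]  +wl: 0
  step 21. node 3  ⊔preds=[-5,3]  new=[-5,3]  stable
  step 22. node 6  ⊔preds=[-5,3]  new=[-3,5]  old=[-3,4]  +wl: 2
  step 23. node 7  ⊔preds=[-5,4]  new=[-5,2]  old=[-5,1]  +wl: 1,3
  step 24. node 0  ⊔preds=[-5,5]  new=[-5,4]  old=[-5,3]  +wl: 6
  step 25. node 2  ⊔preds=[-5,5]  new=[-5,5]  old=[-5,4]  +wl: 7
  step 26. node 1  ⊔preds=[-5,4]  new=[-5,5]  stable
  step 27. node 3  ⊔preds=[-5,4]  new=[-5,3]  stable
  step 28. node 6  ⊔preds=[-5,4]  new=[-3,5]  stable
  step 29. node 7  ⊔preds=[-5,5]  new=[-5,3]  old=[-5,2]  +wl: 1,3
  step 30. node 1  ⊔preds=[-5,4]  new=[-5,5]  stable
  step 31. node 3  ⊔preds=[-5,4]  new=[-5,3]  stable

Least fixpoint reached:
  node 0: [-5,4]
  node 1: [-5,5]
  node 2: [-5,5]
  node 3: [-5,3]
  node 4: [0,1]
  node 5: [-4,1]
  node 6: [-3,5]
  node 7: [-5,3]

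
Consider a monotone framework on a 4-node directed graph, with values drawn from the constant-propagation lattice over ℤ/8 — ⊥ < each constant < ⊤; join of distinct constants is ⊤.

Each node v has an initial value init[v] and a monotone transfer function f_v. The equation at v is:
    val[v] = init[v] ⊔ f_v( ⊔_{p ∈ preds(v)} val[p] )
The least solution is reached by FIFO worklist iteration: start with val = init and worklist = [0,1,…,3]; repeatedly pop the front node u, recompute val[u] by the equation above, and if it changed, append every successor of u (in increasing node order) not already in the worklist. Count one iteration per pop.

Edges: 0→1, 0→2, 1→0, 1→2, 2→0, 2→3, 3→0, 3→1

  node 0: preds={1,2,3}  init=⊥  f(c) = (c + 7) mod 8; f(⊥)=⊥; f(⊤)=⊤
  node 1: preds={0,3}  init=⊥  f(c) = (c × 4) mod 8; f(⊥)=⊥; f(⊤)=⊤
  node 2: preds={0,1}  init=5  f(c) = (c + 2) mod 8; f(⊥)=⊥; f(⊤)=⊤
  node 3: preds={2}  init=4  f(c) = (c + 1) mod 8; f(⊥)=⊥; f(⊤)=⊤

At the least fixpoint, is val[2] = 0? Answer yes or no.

Iteration log — 6 steps:
  step 1. node 0  ⊔preds=⊤  new=⊤  old=⊥  +wl: 
  step 2. node 1  ⊔preds=⊤  new=⊤  old=⊥  +wl: 0
  step 3. node 2  ⊔preds=⊤  new=⊤  old=5  +wl: 
  step 4. node 3  ⊔preds=⊤  new=⊤  old=4  +wl: 1
  step 5. node 0  ⊔preds=⊤  new=⊤  stable
  step 6. node 1  ⊔preds=⊤  new=⊤  stable

Least fixpoint reached:
  node 0: ⊤
  node 1: ⊤
  node 2: ⊤
  node 3: ⊤

no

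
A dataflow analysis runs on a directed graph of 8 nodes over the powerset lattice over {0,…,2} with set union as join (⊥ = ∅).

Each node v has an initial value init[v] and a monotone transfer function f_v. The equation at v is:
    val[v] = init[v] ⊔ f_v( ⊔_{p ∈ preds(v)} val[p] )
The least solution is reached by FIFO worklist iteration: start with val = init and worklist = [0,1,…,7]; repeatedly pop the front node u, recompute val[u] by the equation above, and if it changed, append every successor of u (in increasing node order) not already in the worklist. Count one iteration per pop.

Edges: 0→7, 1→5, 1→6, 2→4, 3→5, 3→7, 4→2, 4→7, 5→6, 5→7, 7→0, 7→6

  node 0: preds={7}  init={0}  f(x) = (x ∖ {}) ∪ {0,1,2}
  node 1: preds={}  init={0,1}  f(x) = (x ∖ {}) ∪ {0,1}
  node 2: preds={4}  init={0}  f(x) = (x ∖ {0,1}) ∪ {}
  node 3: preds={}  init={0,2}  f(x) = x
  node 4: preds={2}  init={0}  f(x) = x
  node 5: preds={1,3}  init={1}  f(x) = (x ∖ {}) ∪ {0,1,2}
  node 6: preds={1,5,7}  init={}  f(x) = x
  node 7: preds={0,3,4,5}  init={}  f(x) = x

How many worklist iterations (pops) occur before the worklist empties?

10

Iteration log — 10 steps:
  step 1. node 0  ⊔preds={}  new={0,1,2}  old={0}  +wl: 
  step 2. node 1  ⊔preds={}  new={0,1}  stable
  step 3. node 2  ⊔preds={0}  new={0}  stable
  step 4. node 3  ⊔preds={}  new={0,2}  stable
  step 5. node 4  ⊔preds={0}  new={0}  stable
  step 6. node 5  ⊔preds={0,1,2}  new={0,1,2}  old={1}  +wl: 
  step 7. node 6  ⊔preds={0,1,2}  new={0,1,2}  old={}  +wl: 
  step 8. node 7  ⊔preds={0,1,2}  new={0,1,2}  old={}  +wl: 0,6
  step 9. node 0  ⊔preds={0,1,2}  new={0,1,2}  stable
  step 10. node 6  ⊔preds={0,1,2}  new={0,1,2}  stable

Least fixpoint reached:
  node 0: {0,1,2}
  node 1: {0,1}
  node 2: {0}
  node 3: {0,2}
  node 4: {0}
  node 5: {0,1,2}
  node 6: {0,1,2}
  node 7: {0,1,2}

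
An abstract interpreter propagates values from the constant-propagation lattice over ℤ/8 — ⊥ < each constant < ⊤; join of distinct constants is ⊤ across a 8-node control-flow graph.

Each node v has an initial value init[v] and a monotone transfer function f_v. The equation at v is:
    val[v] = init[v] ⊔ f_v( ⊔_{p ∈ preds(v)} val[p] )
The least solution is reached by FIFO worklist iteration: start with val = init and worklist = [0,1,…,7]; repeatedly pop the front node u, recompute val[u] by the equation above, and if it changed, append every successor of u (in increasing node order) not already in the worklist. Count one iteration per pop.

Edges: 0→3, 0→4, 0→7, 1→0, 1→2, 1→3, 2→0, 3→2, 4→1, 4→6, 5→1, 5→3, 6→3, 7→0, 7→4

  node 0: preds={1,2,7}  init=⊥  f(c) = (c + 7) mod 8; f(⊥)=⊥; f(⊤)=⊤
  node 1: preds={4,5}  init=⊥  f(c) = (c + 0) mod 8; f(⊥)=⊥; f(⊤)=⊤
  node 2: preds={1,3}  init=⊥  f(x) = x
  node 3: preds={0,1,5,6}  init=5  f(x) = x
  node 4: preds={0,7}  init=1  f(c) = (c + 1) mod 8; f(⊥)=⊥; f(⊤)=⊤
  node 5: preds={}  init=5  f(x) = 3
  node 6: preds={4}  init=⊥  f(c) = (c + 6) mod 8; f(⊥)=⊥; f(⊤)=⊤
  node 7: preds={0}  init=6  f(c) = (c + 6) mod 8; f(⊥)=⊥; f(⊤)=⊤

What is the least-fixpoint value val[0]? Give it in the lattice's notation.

⊤

Trace (14 dequeues):
  [1] u=0 | in 6 | out 5 | prev ⊥ | push {}
  [2] u=1 | in ⊤ | out ⊤ | prev ⊥ | push {0}
  [3] u=2 | in ⊤ | out ⊤ | prev ⊥ | push {}
  [4] u=3 | in ⊤ | out ⊤ | prev 5 | push {2}
  [5] u=4 | in ⊤ | out ⊤ | prev 1 | push {1}
  [6] u=5 | in ⊥ | out ⊤ | prev 5 | push {3}
  [7] u=6 | in ⊤ | out ⊤ | prev ⊥ | push {}
  [8] u=7 | in 5 | out ⊤ | prev 6 | push {4}
  [9] u=0 | in ⊤ | out ⊤ | prev 5 | push {7}
  [10] u=2 | in ⊤ | out ⊤ | ==
  [11] u=1 | in ⊤ | out ⊤ | ==
  [12] u=3 | in ⊤ | out ⊤ | ==
  [13] u=4 | in ⊤ | out ⊤ | ==
  [14] u=7 | in ⊤ | out ⊤ | ==

Converged values:
  [0] ⊤
  [1] ⊤
  [2] ⊤
  [3] ⊤
  [4] ⊤
  [5] ⊤
  [6] ⊤
  [7] ⊤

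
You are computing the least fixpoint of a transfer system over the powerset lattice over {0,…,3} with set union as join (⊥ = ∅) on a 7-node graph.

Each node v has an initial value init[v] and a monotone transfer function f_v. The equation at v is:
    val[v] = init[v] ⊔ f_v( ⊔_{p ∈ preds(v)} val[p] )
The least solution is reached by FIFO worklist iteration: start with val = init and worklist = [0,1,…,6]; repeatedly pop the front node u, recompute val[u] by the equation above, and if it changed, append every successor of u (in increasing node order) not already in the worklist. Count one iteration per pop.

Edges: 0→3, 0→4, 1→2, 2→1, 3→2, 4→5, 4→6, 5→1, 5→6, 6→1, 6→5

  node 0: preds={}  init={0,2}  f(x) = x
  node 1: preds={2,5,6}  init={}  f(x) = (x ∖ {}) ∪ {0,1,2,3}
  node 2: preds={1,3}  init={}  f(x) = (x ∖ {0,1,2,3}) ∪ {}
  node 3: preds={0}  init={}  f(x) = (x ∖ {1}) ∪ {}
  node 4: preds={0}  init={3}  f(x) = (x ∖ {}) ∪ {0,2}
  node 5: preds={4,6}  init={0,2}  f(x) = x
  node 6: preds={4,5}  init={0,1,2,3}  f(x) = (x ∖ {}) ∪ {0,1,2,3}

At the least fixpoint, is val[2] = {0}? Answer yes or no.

no

Worklist (9 pops):
  #1 pop 0: in={} → {0,2} (no change)
  #2 pop 1: in={0,1,2,3} → {0,1,2,3} (was {}); enqueue []
  #3 pop 2: in={0,1,2,3} → {} (no change)
  #4 pop 3: in={0,2} → {0,2} (was {}); enqueue [2]
  #5 pop 4: in={0,2} → {0,2,3} (was {3}); enqueue []
  #6 pop 5: in={0,1,2,3} → {0,1,2,3} (was {0,2}); enqueue [1]
  #7 pop 6: in={0,1,2,3} → {0,1,2,3} (no change)
  #8 pop 2: in={0,1,2,3} → {} (no change)
  #9 pop 1: in={0,1,2,3} → {0,1,2,3} (no change)

Fixpoint:
  val[0] = {0,2}
  val[1] = {0,1,2,3}
  val[2] = {}
  val[3] = {0,2}
  val[4] = {0,2,3}
  val[5] = {0,1,2,3}
  val[6] = {0,1,2,3}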